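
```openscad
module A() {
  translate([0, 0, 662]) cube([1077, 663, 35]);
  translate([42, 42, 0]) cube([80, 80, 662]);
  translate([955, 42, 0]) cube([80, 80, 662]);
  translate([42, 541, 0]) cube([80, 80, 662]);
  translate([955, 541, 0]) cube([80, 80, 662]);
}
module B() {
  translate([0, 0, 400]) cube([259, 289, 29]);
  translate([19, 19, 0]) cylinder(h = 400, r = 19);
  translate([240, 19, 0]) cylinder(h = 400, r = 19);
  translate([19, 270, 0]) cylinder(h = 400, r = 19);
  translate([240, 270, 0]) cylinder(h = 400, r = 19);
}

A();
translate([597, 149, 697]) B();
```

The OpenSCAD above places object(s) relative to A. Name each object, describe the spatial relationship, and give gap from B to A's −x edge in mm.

A is a table. B is a stool. The stool is on top of the table. The gap from the stool to the table's −x edge is 597 mm.

The stool's min-x is at 597; the table's min-x is 0; gap = 597 mm.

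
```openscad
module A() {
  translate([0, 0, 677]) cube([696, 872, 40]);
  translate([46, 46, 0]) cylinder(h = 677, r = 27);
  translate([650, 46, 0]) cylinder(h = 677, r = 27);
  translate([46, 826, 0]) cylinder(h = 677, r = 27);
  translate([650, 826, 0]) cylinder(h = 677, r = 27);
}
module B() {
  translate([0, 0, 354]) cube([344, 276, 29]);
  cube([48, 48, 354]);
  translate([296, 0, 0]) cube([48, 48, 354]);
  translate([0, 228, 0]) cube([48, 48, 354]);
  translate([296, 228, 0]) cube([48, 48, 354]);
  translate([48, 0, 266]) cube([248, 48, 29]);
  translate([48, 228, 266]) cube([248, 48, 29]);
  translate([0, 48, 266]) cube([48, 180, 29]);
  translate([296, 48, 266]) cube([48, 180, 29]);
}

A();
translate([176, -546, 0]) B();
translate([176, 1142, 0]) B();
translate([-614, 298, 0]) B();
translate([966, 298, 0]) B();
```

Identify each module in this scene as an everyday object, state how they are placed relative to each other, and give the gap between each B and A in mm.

Each stool's nearest face is 270 mm from the table's bounding box.

A is a table. B is a stool. Four stools sit around the table at the −y, +y, −x, +x sides. The gap between each stool and the table is 270 mm.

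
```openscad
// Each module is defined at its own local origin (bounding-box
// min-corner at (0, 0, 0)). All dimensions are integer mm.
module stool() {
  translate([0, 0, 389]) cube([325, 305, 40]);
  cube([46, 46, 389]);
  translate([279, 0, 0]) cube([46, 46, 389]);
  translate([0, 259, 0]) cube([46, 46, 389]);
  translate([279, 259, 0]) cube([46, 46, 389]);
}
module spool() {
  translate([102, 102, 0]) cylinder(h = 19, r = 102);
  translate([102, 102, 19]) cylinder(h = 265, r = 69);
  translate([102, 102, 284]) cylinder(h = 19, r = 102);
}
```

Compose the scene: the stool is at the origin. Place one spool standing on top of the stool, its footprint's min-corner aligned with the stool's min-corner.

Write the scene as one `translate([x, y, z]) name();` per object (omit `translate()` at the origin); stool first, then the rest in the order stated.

stool();
translate([0, 0, 429]) spool();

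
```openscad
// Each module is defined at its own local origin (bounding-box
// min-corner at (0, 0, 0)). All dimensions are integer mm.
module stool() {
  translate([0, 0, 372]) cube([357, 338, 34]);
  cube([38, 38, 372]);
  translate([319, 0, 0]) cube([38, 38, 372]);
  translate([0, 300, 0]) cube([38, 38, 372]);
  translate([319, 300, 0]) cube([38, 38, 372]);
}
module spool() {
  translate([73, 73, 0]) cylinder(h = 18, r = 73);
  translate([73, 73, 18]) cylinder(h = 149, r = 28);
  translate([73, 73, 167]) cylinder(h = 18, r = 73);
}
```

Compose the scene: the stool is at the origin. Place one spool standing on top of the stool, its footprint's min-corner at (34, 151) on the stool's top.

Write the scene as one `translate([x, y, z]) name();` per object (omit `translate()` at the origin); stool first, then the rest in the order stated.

stool();
translate([34, 151, 406]) spool();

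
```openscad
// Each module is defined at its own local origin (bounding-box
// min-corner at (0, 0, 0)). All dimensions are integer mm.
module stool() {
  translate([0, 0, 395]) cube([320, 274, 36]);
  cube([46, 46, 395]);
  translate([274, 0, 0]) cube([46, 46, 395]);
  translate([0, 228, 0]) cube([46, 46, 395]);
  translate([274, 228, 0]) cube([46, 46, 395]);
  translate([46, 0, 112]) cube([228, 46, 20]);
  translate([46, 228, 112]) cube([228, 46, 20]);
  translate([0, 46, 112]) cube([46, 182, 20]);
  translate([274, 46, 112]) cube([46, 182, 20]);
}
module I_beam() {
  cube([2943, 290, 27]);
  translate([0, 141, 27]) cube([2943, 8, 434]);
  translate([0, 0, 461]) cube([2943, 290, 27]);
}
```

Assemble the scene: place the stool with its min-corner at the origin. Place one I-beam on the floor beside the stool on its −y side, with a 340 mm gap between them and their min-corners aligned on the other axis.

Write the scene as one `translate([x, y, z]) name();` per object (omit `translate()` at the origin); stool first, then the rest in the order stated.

stool();
translate([0, -630, 0]) I_beam();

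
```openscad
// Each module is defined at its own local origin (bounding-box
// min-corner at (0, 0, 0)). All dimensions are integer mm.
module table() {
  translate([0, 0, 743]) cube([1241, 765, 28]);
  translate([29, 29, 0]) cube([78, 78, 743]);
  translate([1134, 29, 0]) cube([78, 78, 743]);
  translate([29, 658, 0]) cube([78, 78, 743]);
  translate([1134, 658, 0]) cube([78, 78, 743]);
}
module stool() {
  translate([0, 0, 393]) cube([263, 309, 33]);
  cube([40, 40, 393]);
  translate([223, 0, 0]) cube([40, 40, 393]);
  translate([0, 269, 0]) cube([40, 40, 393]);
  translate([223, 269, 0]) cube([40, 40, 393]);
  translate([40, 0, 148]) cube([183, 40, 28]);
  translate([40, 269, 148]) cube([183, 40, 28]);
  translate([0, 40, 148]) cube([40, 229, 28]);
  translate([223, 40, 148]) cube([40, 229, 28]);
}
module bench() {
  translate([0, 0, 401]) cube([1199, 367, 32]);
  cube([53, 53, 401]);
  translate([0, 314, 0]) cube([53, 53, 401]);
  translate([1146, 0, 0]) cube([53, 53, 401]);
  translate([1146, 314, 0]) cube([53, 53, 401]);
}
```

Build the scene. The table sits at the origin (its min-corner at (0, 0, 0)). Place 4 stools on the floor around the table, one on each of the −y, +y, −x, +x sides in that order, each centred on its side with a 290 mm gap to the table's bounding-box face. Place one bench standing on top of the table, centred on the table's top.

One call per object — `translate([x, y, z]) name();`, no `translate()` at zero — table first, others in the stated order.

table();
translate([489, -599, 0]) stool();
translate([489, 1055, 0]) stool();
translate([-553, 228, 0]) stool();
translate([1531, 228, 0]) stool();
translate([21, 199, 771]) bench();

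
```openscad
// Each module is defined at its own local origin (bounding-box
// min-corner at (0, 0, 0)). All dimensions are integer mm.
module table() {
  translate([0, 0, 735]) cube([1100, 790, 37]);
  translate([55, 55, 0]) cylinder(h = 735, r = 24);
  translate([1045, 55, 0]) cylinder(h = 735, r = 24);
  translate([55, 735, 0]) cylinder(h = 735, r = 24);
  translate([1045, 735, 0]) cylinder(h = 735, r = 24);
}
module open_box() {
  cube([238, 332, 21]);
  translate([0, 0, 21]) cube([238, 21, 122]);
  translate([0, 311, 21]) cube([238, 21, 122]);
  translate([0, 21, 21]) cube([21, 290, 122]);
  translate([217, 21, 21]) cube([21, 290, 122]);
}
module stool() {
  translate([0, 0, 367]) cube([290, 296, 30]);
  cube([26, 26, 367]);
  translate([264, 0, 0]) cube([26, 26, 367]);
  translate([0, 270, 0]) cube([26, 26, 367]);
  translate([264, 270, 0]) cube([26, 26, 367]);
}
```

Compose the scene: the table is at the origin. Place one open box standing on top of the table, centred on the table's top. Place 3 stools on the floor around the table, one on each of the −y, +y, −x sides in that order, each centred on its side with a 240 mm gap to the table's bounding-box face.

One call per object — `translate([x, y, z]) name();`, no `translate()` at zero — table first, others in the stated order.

table();
translate([431, 229, 772]) open_box();
translate([405, -536, 0]) stool();
translate([405, 1030, 0]) stool();
translate([-530, 247, 0]) stool();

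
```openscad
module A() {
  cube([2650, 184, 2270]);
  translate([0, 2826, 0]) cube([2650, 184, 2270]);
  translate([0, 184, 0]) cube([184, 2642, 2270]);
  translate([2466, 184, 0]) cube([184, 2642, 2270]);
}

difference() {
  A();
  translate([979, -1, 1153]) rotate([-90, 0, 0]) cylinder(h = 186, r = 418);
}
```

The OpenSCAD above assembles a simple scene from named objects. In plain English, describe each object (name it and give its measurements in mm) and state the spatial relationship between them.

A is a box-shaped house frame (walls only): outside footprint 2650×3010 mm, wall height 2270 mm, wall thickness 184 mm. The two y-facing walls run the full x-width; the two x-facing walls fit between the inner faces of the y-facing walls.

The house frame has a circular hole of radius 418 mm through its front wall, centred at (x = 979, z = 1153).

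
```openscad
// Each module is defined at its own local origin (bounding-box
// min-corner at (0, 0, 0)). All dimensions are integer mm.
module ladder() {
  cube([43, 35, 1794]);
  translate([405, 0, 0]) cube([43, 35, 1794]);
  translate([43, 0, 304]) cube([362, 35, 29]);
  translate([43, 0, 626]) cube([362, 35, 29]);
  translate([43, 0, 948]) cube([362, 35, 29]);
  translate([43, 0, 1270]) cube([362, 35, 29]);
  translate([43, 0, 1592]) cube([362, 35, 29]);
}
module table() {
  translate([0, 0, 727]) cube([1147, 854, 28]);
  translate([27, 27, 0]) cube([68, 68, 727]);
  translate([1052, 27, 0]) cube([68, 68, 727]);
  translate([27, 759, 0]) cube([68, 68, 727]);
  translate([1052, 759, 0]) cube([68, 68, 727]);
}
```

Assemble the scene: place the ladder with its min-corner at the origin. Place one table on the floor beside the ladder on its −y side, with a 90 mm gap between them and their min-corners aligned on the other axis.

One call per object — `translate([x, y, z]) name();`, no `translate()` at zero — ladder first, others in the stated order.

ladder();
translate([0, -944, 0]) table();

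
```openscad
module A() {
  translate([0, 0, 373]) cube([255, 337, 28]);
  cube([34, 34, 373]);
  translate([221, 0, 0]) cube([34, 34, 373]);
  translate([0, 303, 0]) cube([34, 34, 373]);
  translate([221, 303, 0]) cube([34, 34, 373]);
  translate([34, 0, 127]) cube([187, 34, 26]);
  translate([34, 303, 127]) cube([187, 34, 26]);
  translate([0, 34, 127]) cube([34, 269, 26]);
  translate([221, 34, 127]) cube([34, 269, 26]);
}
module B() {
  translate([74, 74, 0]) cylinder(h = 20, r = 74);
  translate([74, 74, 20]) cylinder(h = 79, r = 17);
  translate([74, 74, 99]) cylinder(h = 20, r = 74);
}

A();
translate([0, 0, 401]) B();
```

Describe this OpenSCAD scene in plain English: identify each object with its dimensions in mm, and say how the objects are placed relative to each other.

A is a four-legged stool. The seat is a 255×337×28 mm slab whose top surface is at z = 401 mm; four square legs, each 34×34 mm in cross-section, run from the floor (z = 0) to the underside of the seat, each flush with a corner of the seat. Four stretchers, 34 mm wide and 26 mm tall, connect adjacent legs with their undersides at z = 127 mm, each running between the inner faces of the legs it joins and aligned with the legs' outer faces on the other axis.

B is a spool: two coaxial disc flanges of radius 74 mm and thickness 20 mm, joined by a core cylinder of radius 17 mm and height 79 mm. The lower flange rests on z = 0 and the three cylinders share a vertical axis.

The spool is on top of the stool.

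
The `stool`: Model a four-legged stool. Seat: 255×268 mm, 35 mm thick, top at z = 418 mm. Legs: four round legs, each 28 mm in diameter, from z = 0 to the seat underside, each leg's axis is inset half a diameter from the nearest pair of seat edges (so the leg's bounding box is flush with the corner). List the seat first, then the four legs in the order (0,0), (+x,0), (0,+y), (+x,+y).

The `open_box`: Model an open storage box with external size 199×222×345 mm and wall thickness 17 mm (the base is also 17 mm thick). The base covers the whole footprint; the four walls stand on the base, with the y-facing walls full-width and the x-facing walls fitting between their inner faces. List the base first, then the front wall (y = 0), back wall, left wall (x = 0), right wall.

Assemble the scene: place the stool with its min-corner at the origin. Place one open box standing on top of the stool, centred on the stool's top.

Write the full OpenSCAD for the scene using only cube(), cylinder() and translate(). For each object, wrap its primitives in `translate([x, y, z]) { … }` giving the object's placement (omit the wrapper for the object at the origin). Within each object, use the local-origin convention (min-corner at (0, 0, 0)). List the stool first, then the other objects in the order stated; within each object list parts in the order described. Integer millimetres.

translate([0, 0, 383]) cube([255, 268, 35]);
translate([14, 14, 0]) cylinder(h = 383, r = 14);
translate([241, 14, 0]) cylinder(h = 383, r = 14);
translate([14, 254, 0]) cylinder(h = 383, r = 14);
translate([241, 254, 0]) cylinder(h = 383, r = 14);
translate([28, 23, 418]) {
  cube([199, 222, 17]);
  translate([0, 0, 17]) cube([199, 17, 328]);
  translate([0, 205, 17]) cube([199, 17, 328]);
  translate([0, 17, 17]) cube([17, 188, 328]);
  translate([182, 17, 17]) cube([17, 188, 328]);
}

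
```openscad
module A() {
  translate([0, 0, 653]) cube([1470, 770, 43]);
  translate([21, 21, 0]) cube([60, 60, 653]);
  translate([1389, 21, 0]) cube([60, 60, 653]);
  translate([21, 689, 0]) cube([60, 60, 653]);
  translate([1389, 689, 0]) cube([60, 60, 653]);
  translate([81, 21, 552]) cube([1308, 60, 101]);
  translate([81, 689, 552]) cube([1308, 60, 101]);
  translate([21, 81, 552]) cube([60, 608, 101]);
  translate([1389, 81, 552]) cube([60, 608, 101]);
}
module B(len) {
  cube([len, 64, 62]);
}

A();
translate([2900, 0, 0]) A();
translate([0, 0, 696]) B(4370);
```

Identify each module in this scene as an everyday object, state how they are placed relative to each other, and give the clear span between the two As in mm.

Second table starts at x = 2900; first ends at x = 1470; clear span = 2900 − 1470 = 1430 mm.

A is a table. B is a beam. A beam spans the tops of two tables. The clear span between the two tables is 1430 mm.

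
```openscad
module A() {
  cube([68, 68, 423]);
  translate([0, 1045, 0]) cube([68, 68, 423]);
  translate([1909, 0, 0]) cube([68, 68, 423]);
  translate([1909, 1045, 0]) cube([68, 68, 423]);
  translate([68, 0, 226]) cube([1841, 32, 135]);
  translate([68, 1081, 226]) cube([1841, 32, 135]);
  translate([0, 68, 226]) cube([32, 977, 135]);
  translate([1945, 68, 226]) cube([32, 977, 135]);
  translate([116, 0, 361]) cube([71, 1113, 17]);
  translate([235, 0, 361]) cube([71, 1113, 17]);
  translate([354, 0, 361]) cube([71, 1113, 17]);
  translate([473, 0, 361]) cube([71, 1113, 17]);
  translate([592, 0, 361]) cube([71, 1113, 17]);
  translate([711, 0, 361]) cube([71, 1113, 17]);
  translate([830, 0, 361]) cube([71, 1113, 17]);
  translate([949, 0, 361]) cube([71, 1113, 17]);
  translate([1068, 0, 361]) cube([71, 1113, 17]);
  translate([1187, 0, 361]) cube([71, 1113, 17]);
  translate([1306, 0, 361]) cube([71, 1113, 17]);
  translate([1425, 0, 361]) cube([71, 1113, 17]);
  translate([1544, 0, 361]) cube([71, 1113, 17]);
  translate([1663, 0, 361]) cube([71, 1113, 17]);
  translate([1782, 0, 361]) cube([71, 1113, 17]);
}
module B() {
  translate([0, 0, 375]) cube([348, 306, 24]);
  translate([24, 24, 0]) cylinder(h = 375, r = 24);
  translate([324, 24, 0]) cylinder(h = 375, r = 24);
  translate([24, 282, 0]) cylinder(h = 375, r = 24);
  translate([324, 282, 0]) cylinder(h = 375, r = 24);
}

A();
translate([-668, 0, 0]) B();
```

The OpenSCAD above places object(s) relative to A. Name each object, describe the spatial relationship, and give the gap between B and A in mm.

A is a bed frame. B is a stool. The stool is on the floor beside the bed frame on its −x side. The gap between the stool and the bed frame is 320 mm.

The stool's nearest face is 320 mm from the bed frame's −x face.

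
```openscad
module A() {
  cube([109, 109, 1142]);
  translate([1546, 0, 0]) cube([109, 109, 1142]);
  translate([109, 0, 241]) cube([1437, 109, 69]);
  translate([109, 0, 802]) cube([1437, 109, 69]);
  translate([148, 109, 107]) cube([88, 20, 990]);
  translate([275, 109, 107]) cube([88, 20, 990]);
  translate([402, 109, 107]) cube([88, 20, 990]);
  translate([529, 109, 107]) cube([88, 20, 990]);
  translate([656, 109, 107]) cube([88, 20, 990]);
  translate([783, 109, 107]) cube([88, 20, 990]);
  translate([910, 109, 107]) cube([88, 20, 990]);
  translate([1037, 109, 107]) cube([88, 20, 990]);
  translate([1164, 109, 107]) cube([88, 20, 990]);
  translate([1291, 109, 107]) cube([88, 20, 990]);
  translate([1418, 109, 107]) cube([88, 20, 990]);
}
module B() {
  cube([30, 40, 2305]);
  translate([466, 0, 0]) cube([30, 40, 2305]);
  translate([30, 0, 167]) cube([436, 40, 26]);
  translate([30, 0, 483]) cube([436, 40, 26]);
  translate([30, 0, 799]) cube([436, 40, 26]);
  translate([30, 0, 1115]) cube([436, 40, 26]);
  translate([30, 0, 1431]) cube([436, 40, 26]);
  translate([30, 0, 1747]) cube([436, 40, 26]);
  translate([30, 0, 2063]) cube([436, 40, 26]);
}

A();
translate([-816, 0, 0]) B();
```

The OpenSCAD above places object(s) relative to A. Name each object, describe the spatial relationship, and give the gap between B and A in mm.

The ladder's nearest face is 320 mm from the fence section's −x face.

A is a fence section. B is a ladder. The ladder is on the floor beside the fence section on its −x side. The gap between the ladder and the fence section is 320 mm.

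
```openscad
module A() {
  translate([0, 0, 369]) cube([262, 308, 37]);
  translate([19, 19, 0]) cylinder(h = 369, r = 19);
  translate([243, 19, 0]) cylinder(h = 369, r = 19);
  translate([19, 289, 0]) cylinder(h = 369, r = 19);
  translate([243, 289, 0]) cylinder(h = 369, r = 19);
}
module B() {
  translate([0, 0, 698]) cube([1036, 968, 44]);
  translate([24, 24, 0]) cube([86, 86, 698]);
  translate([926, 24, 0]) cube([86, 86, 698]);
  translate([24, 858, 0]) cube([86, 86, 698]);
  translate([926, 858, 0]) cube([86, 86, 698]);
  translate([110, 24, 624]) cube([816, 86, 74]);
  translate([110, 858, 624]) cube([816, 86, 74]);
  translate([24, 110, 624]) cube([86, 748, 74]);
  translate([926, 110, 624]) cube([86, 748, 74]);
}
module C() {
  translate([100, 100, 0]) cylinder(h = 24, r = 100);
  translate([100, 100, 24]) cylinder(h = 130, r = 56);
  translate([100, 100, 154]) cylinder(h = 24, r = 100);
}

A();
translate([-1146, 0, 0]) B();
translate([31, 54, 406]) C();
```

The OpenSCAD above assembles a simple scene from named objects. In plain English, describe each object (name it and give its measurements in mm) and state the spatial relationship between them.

A is a simple wooden stool: a rectangular seat 262 mm (x) by 308 mm (y), 37 mm thick, top face at z = 406 mm, on four round legs, each 38 mm in diameter. The legs rest on z = 0, each leg's axis is inset half a diameter from the nearest pair of seat edges (so the leg's bounding box is flush with the corner).

B is a table with a 1036×968 mm rectangular top, 44 mm thick, top surface at z = 742 mm, supported by four 86×86 mm square legs, each inset 24 mm from the nearest pair of top edges, running from the floor. Four apron rails, 86 mm thick and 74 mm tall, run between adjacent legs with their top edges flush with the underside of the top and their outer faces flush with the legs' outer faces.

C is a spool: two coaxial disc flanges of radius 100 mm and thickness 24 mm, joined by a core cylinder of radius 56 mm and height 130 mm. The lower flange rests on z = 0 and the three cylinders share a vertical axis.

The table is on the floor beside the stool on its −x side. The spool is on top of the stool, centred.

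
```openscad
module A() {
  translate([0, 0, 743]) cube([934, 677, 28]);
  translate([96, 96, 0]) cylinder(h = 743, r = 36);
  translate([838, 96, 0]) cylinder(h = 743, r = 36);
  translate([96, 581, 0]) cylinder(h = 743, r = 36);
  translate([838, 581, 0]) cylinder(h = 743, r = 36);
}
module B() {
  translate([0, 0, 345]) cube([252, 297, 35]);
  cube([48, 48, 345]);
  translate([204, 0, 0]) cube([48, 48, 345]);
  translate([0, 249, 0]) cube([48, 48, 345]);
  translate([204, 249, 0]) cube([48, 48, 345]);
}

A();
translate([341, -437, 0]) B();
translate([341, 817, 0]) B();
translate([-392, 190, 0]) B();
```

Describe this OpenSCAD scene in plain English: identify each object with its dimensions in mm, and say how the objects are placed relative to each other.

A is a rectangular dining table. The top is 934×677×28 mm with its upper surface at z = 771 mm. It stands on four round legs of 72 mm diameter, each leg's bounding box inset 60 mm from the nearest pair of top edges, running from the floor to the underside of the top.

B is a simple wooden stool: a rectangular seat 252 mm (x) by 297 mm (y), 35 mm thick, top face at z = 380 mm, on four square legs, each 48×48 mm in cross-section. The legs rest on z = 0, each flush with a corner of the seat.

Three stools sit around the table at the −y, +y, −x sides.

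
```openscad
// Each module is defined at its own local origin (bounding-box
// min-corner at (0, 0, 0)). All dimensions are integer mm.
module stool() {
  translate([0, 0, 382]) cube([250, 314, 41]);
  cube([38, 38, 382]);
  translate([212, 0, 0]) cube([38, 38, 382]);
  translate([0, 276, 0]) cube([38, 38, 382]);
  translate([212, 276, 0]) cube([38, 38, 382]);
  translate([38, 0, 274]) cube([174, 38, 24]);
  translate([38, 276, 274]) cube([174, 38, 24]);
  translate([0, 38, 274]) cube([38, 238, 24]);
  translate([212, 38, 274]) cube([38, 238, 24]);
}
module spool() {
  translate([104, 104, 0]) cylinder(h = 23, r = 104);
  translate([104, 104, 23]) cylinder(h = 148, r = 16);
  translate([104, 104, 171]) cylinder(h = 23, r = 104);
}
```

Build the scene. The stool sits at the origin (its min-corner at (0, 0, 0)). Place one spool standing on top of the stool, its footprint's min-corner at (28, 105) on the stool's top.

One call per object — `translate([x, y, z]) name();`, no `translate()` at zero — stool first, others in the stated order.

stool();
translate([28, 105, 423]) spool();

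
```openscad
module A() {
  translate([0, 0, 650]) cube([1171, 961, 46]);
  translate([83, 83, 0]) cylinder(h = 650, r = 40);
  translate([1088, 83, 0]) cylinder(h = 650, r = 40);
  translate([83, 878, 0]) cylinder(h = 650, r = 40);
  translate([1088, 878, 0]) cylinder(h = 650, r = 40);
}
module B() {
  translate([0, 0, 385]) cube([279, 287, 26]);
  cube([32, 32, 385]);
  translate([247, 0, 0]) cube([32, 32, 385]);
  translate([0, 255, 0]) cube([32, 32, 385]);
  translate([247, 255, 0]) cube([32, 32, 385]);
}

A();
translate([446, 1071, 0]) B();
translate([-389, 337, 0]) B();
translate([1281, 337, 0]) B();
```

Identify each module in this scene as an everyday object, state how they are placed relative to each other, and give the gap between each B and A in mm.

Each stool's nearest face is 110 mm from the table's bounding box.

A is a table. B is a stool. Three stools sit around the table at the +y, −x, +x sides. The gap between each stool and the table is 110 mm.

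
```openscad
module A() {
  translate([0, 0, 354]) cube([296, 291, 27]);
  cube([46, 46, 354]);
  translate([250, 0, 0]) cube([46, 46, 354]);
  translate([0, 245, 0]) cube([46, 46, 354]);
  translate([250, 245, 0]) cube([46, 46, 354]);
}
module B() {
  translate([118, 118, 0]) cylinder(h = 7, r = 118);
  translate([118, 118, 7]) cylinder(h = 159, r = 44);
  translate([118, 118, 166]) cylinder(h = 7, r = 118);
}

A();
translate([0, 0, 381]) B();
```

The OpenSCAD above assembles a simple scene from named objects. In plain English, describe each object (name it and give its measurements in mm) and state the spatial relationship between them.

A is a four-legged stool. The seat is a 296×291×27 mm slab whose top surface is at z = 381 mm; four square legs, each 46×46 mm in cross-section, run from the floor (z = 0) to the underside of the seat, each flush with a corner of the seat.

B is a spool: two coaxial disc flanges of radius 118 mm and thickness 7 mm, joined by a core cylinder of radius 44 mm and height 159 mm. The lower flange rests on z = 0 and the three cylinders share a vertical axis.

The spool is on top of the stool.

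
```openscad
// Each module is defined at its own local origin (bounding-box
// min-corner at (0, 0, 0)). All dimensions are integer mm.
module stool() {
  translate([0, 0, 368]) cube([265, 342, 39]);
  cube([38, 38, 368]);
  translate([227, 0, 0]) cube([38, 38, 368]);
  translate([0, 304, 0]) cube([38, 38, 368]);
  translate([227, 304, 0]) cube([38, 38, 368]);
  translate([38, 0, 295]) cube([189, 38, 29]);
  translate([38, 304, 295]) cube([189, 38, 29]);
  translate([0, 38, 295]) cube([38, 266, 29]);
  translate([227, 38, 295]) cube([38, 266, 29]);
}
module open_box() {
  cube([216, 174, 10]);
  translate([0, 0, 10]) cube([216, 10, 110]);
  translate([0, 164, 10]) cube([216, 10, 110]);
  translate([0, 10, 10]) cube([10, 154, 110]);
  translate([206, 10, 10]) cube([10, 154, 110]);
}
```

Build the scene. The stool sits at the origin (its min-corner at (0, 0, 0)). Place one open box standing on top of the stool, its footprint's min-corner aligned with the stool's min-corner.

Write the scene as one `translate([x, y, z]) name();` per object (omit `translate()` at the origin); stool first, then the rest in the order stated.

stool();
translate([0, 0, 407]) open_box();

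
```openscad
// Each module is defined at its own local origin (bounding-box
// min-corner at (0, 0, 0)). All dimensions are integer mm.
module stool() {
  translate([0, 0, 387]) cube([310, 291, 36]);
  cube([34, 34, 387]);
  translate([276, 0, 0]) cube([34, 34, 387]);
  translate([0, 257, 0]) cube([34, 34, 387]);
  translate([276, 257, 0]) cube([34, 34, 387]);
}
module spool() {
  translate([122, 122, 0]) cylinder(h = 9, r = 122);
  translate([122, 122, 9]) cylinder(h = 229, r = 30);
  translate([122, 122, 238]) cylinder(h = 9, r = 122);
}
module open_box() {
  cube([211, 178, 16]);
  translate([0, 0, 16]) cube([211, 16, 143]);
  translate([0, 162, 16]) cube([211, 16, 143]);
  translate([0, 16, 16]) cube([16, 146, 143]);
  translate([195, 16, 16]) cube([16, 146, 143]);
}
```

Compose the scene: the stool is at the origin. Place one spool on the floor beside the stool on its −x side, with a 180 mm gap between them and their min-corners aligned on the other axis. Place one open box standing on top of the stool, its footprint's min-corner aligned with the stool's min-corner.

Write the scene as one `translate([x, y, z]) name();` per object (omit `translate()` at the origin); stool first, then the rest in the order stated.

stool();
translate([-424, 0, 0]) spool();
translate([0, 0, 423]) open_box();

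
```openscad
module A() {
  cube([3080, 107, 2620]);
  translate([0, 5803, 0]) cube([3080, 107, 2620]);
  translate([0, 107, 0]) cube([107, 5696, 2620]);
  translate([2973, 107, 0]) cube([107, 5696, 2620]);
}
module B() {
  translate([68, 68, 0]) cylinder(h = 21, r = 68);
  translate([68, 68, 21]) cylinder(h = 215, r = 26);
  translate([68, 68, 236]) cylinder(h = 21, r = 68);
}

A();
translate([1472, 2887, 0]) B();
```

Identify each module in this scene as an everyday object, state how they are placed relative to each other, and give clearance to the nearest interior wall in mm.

Clearances: x = 1365, y = 2780; minimum 1365 mm.

A is a house frame. B is a spool. The spool sits inside the house frame, centred. The clearance to the nearest interior wall is 1365 mm.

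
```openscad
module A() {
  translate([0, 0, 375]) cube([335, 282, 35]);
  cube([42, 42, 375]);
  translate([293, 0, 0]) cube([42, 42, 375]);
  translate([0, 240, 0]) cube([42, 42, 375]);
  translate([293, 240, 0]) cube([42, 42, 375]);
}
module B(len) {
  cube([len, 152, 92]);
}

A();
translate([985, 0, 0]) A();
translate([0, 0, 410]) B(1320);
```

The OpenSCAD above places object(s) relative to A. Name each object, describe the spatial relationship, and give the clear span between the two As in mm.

A is a stool. B is a beam. A beam spans the tops of two stools. The clear span between the two stools is 650 mm.

Second stool starts at x = 985; first ends at x = 335; clear span = 985 − 335 = 650 mm.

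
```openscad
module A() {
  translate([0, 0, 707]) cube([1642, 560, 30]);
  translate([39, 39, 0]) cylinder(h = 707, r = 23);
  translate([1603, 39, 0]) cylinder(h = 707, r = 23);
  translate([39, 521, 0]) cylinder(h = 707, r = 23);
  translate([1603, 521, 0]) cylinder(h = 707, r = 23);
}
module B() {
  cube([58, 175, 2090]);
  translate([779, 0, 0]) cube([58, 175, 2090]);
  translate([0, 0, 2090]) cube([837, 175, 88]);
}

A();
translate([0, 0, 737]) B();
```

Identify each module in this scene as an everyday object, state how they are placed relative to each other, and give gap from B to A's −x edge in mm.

A is a table. B is a door frame. The door frame is on top of the table. The gap from the door frame to the table's −x edge is 0 mm.

The door frame's min-x is at 0; the table's min-x is 0; gap = 0 mm.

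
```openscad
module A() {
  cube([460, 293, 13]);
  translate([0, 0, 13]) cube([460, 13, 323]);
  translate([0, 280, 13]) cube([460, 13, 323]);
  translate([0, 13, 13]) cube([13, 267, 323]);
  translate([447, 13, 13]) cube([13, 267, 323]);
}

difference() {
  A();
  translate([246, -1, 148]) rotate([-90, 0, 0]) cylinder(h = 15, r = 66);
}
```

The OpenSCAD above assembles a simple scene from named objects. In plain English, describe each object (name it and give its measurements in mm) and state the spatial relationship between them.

A is an open-topped rectangular box: outside dimensions 460×293×336 mm, with a uniform wall and base thickness of 13 mm. The base is a full 460×293 slab on the floor; four walls sit on top of the base. The front and back walls (the −y and +y sides) span the full width; the two side walls fit between them.

The open box has a circular hole of radius 66 mm through its front wall, centred at (x = 246, z = 148).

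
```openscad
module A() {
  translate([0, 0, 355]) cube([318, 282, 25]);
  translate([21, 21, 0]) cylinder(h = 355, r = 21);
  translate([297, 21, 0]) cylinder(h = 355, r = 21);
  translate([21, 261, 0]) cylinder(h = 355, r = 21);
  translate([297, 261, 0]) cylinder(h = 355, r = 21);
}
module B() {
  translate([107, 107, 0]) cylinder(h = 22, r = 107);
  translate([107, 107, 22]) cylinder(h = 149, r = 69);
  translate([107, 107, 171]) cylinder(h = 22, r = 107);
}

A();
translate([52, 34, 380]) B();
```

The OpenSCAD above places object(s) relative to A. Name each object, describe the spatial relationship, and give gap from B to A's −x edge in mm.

The spool's min-x is at 52; the stool's min-x is 0; gap = 52 mm.

A is a stool. B is a spool. The spool is on top of the stool, centred. The gap from the spool to the stool's −x edge is 52 mm.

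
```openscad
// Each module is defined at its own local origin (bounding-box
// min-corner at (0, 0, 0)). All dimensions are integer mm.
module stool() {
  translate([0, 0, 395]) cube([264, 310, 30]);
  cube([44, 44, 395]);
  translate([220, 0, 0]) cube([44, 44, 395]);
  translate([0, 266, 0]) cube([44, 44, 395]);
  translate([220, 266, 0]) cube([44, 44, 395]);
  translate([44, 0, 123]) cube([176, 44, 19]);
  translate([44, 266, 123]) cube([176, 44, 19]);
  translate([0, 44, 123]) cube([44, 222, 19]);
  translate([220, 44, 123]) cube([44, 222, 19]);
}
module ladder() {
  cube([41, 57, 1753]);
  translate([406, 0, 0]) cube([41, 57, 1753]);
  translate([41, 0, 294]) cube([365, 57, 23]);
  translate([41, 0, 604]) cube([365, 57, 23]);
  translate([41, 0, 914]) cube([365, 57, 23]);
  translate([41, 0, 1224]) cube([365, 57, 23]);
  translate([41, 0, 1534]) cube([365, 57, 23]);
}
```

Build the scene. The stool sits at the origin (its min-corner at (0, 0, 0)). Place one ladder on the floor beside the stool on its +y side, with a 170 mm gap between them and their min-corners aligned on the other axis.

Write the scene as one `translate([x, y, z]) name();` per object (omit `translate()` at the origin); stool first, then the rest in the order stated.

stool();
translate([0, 480, 0]) ladder();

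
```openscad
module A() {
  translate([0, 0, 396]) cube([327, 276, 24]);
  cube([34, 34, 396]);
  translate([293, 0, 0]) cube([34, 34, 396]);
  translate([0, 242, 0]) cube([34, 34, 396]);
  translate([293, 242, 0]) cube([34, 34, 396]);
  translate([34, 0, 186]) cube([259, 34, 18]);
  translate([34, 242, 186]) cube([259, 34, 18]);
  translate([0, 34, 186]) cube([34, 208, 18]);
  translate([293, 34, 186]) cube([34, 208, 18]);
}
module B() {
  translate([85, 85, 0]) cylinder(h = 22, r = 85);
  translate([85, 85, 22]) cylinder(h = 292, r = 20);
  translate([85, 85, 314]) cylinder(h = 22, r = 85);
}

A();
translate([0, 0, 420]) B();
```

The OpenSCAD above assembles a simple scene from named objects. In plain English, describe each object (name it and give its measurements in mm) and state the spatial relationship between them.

A is a simple wooden stool: a rectangular seat 327 mm (x) by 276 mm (y), 24 mm thick, top face at z = 420 mm, on four square legs, each 34×34 mm in cross-section. The legs rest on z = 0, each flush with a corner of the seat. Four stretchers, 34 mm wide and 18 mm tall, connect adjacent legs with their undersides at z = 186 mm, each running between the inner faces of the legs it joins and aligned with the legs' outer faces on the other axis.

B is a spool: two coaxial disc flanges of radius 85 mm and thickness 22 mm, joined by a core cylinder of radius 20 mm and height 292 mm. The lower flange rests on z = 0 and the three cylinders share a vertical axis.

The spool is on top of the stool.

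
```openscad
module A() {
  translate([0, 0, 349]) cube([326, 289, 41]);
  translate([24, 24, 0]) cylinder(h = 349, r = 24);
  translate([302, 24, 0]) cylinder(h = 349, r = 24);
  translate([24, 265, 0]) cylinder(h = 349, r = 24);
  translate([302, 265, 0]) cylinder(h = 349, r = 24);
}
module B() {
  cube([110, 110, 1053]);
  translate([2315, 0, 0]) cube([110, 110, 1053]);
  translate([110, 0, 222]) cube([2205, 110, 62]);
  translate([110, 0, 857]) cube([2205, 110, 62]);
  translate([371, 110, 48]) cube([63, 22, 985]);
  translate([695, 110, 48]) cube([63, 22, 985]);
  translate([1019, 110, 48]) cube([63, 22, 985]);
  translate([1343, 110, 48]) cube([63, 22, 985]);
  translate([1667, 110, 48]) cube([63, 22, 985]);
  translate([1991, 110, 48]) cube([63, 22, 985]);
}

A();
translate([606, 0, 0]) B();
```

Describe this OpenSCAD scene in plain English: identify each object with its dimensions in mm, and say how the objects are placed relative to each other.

A is a simple wooden stool: a rectangular seat 326 mm (x) by 289 mm (y), 41 mm thick, top face at z = 390 mm, on four round legs, each 48 mm in diameter. The legs rest on z = 0, each leg's axis is inset half a diameter from the nearest pair of seat edges (so the leg's bounding box is flush with the corner).

B is a fence section. Two 110×110 mm posts, 1053 mm tall, stand on the floor with a clear span of 2205 mm between their inner faces. Two horizontal rails of 110×62 mm section span the gap between the posts with their undersides at z = 222 mm and z = 857 mm, flush with the posts' −y face. 6 pickets, each 63 mm wide, 22 mm thick and 985 mm tall, are fixed to the +y face of the rails with their bottoms at z = 48 mm, evenly spaced across the span with equal gaps (rounded down to the nearest mm) at the −x end and between each pair — any rounding remainder accumulates at the +x end.

The fence section is on the floor beside the stool on its +x side.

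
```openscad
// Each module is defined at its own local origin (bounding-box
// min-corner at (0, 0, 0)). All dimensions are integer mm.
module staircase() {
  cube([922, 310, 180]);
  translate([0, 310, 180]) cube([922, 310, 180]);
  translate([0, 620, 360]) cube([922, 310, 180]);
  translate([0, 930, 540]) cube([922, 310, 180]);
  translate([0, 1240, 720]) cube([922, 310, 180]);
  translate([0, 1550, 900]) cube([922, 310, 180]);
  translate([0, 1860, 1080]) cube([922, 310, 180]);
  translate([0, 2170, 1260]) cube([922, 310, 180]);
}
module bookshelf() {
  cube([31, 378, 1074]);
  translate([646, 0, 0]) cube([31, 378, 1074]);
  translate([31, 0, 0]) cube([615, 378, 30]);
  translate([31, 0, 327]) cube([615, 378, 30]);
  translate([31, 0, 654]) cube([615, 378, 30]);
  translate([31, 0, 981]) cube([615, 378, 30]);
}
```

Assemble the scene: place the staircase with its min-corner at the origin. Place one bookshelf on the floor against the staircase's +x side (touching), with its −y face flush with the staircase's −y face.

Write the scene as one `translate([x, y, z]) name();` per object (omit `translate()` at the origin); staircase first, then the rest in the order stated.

staircase();
translate([922, 0, 0]) bookshelf();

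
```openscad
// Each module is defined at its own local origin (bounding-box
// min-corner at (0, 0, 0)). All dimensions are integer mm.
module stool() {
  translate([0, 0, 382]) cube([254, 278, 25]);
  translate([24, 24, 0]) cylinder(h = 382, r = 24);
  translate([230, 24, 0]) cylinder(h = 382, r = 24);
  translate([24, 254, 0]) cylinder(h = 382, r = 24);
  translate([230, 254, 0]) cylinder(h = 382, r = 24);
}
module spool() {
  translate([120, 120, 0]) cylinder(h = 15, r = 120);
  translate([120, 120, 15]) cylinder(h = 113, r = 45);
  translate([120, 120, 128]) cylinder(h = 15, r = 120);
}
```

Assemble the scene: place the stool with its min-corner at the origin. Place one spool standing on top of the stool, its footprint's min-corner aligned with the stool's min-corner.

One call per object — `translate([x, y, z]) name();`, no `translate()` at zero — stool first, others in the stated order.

stool();
translate([0, 0, 407]) spool();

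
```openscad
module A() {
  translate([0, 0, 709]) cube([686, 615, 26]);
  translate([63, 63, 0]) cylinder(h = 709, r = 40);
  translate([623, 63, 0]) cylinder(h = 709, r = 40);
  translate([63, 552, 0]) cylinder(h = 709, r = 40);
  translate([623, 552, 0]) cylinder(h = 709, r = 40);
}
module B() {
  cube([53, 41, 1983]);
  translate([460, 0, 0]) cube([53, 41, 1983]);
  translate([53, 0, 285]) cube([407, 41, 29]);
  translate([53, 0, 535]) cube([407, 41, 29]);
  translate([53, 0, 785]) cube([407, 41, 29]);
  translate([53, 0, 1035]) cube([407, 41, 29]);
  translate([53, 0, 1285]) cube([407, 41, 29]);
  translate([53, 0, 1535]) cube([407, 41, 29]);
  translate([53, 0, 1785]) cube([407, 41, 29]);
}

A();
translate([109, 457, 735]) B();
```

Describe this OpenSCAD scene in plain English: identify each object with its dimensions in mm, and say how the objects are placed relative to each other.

A is a table with a 686×615 mm rectangular top, 26 mm thick, top surface at z = 735 mm, supported by four round legs of 80 mm diameter, each leg's bounding box inset 23 mm from the nearest pair of top edges, running from the floor.

B is a wooden ladder with two side rails of 53×41 mm section and 1983 mm height, set 513 mm apart overall. Between them run 7 rectangular rungs (41 mm deep, 29 mm thick), front faces flush with the rails' −y face. The bottom of the first rung is 285 mm above the floor and each subsequent rung is 250 mm higher than the one below.

The ladder is on top of the table.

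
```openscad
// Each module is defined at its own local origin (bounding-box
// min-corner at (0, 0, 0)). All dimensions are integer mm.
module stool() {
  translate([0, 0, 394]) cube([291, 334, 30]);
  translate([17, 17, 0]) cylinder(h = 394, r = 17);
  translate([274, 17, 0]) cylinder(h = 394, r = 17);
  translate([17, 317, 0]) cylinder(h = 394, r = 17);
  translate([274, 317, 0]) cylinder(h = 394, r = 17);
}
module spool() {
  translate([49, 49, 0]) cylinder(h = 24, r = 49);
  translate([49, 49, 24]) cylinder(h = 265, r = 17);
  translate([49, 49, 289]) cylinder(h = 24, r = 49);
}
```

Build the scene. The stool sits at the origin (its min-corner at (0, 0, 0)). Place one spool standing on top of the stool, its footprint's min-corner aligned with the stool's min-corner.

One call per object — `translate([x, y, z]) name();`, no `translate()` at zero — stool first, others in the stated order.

stool();
translate([0, 0, 424]) spool();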